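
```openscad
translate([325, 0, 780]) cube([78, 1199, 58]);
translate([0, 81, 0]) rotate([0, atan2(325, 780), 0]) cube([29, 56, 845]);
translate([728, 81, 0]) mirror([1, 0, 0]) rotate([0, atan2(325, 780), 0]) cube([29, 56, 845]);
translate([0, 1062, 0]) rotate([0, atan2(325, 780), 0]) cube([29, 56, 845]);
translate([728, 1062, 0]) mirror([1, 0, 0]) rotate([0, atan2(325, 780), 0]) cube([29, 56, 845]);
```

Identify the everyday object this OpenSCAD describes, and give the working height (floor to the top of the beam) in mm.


A sawhorse. The overall height is 838 mm.

A beam across two mirrored pairs of raked legs — a sawhorse. The beam's underside is at z = 780 (matching the legs' vertical rise in atan2(325, 780)) and the beam is 58 mm tall, so its top is at 780 + 58 = 838 mm. The raked legs top out at the beam's underside, so that is the highest point.


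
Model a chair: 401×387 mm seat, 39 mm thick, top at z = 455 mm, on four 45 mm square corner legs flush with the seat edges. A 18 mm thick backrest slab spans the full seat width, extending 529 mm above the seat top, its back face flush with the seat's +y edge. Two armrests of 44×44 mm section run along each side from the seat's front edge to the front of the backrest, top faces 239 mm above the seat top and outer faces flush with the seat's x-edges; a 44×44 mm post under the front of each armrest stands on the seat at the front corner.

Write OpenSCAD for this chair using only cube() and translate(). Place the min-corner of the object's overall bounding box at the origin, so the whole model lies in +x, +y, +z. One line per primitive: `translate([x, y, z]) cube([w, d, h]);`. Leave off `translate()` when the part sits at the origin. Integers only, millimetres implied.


// leg_h = 455 - 39 = 416
// arm post h = 239 - 44 = 195
translate([0, 0, 416]) cube([401, 387, 39]);
cube([45, 45, 416]);
translate([356, 0, 0]) cube([45, 45, 416]);
translate([0, 342, 0]) cube([45, 45, 416]);
translate([356, 342, 0]) cube([45, 45, 416]);
translate([0, 369, 455]) cube([401, 18, 529]);
translate([0, 0, 650]) cube([44, 369, 44]);
translate([357, 0, 650]) cube([44, 369, 44]);
translate([0, 0, 455]) cube([44, 44, 195]);
translate([357, 0, 455]) cube([44, 44, 195]);


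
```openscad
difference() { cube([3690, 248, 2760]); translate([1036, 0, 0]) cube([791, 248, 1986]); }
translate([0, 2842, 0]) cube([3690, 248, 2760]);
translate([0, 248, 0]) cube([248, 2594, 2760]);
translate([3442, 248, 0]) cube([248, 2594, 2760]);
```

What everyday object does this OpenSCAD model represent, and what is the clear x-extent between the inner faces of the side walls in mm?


A single room. The interior width is 3194 mm.

Four walls enclosing a rectangle with a door in the front wall — a room. Outside width 3690 minus two 248 mm walls gives 3194 mm.


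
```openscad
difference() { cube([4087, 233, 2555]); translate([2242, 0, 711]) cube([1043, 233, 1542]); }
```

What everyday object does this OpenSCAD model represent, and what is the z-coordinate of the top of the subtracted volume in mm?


A wall with a window opening. The window head height is 2253 mm.

A wall with a rectangular opening subtracted — a window. Sill at z = 711, opening 1542 mm tall, so the head is at 711 + 1542 = 2253 mm.


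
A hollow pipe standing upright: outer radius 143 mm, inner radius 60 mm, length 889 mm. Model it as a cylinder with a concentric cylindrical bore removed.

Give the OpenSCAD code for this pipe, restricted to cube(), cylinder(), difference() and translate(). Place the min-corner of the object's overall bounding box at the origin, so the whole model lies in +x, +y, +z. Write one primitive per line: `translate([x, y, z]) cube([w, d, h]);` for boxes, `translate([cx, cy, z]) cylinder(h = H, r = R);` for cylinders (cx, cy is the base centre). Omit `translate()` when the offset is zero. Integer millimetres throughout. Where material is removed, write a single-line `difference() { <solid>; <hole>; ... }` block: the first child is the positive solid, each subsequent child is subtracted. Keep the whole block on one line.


difference() { translate([143, 143, 0]) cylinder(h = 889, r = 143); translate([143, 143, 0]) cylinder(h = 889, r = 60); }


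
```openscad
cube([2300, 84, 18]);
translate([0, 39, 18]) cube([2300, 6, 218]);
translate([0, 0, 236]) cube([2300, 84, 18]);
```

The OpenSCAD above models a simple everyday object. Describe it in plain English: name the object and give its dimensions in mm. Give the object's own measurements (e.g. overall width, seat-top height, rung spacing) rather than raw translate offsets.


An I-beam lying along x, 2300 mm long. Overall section height 254 mm. Two flanges 84 mm wide (y) and 18 mm thick, one on the floor and one at the top; a web 6 mm thick runs between them, centred on the flange width.


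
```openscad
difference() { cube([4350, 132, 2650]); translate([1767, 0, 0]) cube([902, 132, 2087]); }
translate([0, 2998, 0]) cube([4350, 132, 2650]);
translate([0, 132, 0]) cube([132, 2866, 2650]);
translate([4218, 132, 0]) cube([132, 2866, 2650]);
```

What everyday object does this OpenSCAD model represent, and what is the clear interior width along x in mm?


A single room. The interior width is 4086 mm.

Four walls enclosing a rectangle with a door in the front wall — a room. Outside width 4350 minus two 132 mm walls gives 4086 mm.


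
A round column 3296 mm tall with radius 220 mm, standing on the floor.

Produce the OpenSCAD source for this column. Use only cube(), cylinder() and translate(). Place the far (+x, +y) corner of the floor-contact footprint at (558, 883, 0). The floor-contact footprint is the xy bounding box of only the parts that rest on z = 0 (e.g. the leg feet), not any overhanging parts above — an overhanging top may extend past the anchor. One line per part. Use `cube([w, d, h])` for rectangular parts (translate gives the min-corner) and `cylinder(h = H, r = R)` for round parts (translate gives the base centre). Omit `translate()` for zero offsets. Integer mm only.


translate([338, 663, 0]) cylinder(h = 3296, r = 220);


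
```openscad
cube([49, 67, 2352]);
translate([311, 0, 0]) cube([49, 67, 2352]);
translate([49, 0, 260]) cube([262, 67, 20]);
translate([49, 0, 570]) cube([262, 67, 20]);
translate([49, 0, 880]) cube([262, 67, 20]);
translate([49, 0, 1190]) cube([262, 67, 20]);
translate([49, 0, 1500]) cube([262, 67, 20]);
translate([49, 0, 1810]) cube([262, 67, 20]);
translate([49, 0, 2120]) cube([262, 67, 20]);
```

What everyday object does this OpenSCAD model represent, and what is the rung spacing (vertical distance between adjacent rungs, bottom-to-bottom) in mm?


A ladder. The rung spacing is 310 mm.

Two tall 49×67 posts with 7 short bars between them — a ladder. Adjacent rungs sit at z = 260 and z = 570, so the spacing is 570 − 260 = 310 mm.


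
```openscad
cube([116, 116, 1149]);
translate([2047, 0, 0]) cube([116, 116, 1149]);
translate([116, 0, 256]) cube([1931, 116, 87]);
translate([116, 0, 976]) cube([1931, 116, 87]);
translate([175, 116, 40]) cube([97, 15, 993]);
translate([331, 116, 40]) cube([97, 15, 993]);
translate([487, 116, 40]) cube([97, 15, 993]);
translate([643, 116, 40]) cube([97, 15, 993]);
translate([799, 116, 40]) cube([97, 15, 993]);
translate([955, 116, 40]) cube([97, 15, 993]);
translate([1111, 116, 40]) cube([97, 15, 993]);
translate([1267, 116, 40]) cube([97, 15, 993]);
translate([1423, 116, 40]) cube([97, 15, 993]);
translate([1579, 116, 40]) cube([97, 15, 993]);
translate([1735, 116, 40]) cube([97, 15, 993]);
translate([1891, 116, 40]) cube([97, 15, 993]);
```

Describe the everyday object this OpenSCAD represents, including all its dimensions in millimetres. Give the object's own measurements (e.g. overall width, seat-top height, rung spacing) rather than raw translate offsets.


A fence section. Two 116×116 mm posts, 1149 mm tall, stand on the floor with a clear span of 1931 mm between their inner faces. Two horizontal rails of 116×87 mm section span the gap between the posts with their undersides at z = 256 mm and z = 976 mm, flush with the posts' −y face. 12 pickets, each 97 mm wide, 15 mm thick and 993 mm tall, are fixed to the +y face of the rails with their bottoms at z = 40 mm, spaced across the span with a 59 mm gap after the −x post and between neighbouring pickets and before the +x post.


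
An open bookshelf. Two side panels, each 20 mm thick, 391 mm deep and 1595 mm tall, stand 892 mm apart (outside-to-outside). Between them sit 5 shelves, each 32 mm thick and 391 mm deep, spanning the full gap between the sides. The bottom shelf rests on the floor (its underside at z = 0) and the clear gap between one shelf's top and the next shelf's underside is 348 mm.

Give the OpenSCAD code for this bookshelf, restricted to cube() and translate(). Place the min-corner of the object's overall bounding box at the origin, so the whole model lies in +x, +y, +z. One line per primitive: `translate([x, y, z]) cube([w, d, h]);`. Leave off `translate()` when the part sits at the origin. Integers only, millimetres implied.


cube([20, 391, 1595]);
translate([872, 0, 0]) cube([20, 391, 1595]);
translate([20, 0, 0]) cube([852, 391, 32]);
translate([20, 0, 380]) cube([852, 391, 32]);
translate([20, 0, 760]) cube([852, 391, 32]);
translate([20, 0, 1140]) cube([852, 391, 32]);
translate([20, 0, 1520]) cube([852, 391, 32]);


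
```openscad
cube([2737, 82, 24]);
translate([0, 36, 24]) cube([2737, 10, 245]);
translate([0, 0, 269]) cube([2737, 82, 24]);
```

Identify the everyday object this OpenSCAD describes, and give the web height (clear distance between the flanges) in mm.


An I-beam. The web height is 245 mm.

Two wide flanges with a thin centred web — an I-beam. Overall 293 mm minus two 24 mm flanges gives a web of 293 − 2·24 = 245 mm.


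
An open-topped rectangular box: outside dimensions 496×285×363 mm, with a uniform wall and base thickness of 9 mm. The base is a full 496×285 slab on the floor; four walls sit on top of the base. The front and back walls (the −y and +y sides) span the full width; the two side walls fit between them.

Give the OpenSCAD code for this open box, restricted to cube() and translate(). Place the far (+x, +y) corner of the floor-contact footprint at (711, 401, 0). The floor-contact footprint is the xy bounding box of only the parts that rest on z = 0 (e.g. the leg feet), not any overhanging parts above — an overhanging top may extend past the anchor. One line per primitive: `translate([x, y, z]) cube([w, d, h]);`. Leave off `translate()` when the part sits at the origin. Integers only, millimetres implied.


translate([215, 116, 0]) cube([496, 285, 9]);
translate([215, 116, 9]) cube([496, 9, 354]);
translate([215, 392, 9]) cube([496, 9, 354]);
translate([215, 125, 9]) cube([9, 267, 354]);
translate([702, 125, 9]) cube([9, 267, 354]);


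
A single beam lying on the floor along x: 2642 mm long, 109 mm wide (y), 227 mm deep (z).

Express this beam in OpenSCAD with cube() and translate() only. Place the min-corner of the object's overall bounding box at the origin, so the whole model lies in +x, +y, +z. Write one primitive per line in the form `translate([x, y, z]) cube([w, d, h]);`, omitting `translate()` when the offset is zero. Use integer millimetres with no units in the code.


cube([2642, 109, 227]);


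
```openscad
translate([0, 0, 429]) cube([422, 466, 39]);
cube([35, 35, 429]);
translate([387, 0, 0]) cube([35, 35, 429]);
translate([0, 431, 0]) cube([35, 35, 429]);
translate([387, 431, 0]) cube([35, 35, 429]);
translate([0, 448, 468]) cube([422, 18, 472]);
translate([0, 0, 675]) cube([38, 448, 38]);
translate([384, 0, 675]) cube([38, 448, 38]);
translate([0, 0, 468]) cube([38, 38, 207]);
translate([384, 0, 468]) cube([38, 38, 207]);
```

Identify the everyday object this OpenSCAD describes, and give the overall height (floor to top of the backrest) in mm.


A chair. The overall height is 940 mm.

A slab on four corner posts with a tall panel at the back — a chair. The seat slab sits at z = 429 with thickness 39, and the 472 mm backrest starts at the seat top, so the overall height is 429 + 39 + 472 = 940 mm.


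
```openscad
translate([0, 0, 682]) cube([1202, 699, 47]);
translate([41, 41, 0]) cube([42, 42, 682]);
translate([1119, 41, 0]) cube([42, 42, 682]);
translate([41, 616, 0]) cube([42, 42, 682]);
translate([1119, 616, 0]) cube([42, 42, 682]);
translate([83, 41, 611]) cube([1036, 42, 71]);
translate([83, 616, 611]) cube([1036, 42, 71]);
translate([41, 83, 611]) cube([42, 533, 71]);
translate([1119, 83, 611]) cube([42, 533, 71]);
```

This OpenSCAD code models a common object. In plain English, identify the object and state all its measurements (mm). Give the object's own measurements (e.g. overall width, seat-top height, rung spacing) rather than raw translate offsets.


A table: top 1202 mm (x) × 699 mm (y), 47 mm thick, upper face at z = 729 mm, on four 42×42 mm square legs, each inset 41 mm from the nearest pair of top edges from z = 0 to the bottom of the top. Four apron rails, 42 mm thick and 71 mm tall, run between adjacent legs with their top edges flush with the underside of the top and their outer faces flush with the legs' outer faces.


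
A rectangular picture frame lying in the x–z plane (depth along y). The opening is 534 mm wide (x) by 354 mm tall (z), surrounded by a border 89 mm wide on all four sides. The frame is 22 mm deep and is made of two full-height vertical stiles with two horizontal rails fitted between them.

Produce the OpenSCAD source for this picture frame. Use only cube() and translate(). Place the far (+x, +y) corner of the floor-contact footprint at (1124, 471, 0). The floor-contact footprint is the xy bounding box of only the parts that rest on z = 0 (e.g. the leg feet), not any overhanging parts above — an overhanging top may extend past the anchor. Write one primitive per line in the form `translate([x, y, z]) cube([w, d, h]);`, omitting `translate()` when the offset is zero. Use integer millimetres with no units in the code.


translate([412, 449, 0]) cube([89, 22, 532]);
translate([1035, 449, 0]) cube([89, 22, 532]);
translate([501, 449, 0]) cube([534, 22, 89]);
translate([501, 449, 443]) cube([534, 22, 89]);


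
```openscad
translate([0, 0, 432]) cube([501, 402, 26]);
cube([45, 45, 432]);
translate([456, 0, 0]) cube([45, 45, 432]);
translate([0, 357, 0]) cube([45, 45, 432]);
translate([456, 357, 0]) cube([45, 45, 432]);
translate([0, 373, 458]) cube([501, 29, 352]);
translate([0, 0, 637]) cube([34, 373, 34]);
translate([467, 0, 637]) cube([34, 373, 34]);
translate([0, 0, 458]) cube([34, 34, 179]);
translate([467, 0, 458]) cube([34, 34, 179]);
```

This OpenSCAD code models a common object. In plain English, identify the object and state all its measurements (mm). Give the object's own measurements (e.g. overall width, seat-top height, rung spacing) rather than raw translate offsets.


A chair. The seat is a 501×402×26 mm slab with its top at z = 458 mm, on four 45×45 mm corner legs (flush with the seat edges, standing on z = 0). A flat backrest 29 mm thick, 352 mm tall, spans the full seat width and rises from the seat top along its +y edge, rear face flush with the rear of the seat. Two armrests of 34×34 mm section run along each side from the seat's front edge to the front of the backrest, top faces 213 mm above the seat top and outer faces flush with the seat's x-edges; a 34×34 mm post under the front of each armrest stands on the seat at the front corner.


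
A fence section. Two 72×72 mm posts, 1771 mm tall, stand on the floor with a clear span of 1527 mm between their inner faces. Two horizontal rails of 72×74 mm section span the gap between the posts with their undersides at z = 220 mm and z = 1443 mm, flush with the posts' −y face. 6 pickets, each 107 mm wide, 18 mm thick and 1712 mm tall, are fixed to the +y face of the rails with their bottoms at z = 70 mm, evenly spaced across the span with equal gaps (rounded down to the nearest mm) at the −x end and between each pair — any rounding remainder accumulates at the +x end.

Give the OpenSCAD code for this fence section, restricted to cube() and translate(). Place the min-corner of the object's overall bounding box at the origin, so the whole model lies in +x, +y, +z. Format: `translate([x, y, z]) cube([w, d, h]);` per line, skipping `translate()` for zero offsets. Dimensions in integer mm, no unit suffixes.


cube([72, 72, 1771]);
translate([1599, 0, 0]) cube([72, 72, 1771]);
translate([72, 0, 220]) cube([1527, 72, 74]);
translate([72, 0, 1443]) cube([1527, 72, 74]);
translate([198, 72, 70]) cube([107, 18, 1712]);
translate([431, 72, 70]) cube([107, 18, 1712]);
translate([664, 72, 70]) cube([107, 18, 1712]);
translate([897, 72, 70]) cube([107, 18, 1712]);
translate([1130, 72, 70]) cube([107, 18, 1712]);
translate([1363, 72, 70]) cube([107, 18, 1712]);


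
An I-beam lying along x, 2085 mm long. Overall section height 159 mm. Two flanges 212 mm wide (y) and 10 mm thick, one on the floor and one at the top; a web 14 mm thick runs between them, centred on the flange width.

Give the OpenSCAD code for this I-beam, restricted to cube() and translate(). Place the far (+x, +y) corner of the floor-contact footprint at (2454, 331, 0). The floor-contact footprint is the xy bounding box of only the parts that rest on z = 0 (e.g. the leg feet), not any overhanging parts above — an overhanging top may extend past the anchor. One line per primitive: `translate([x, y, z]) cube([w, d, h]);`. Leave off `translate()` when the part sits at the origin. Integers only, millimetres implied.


translate([369, 119, 0]) cube([2085, 212, 10]);
translate([369, 218, 10]) cube([2085, 14, 139]);
translate([369, 119, 149]) cube([2085, 212, 10]);


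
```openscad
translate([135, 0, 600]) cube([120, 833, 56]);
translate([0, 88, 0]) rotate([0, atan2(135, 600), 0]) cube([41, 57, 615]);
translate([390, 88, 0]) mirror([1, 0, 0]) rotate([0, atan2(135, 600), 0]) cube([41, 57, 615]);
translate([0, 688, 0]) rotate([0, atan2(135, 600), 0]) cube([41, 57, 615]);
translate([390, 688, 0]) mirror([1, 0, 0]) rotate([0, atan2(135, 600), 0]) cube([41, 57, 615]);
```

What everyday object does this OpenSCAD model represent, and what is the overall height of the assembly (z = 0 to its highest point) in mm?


A sawhorse. The overall height is 656 mm.

A beam across two mirrored pairs of raked legs — a sawhorse. The beam's underside is at z = 600 (matching the legs' vertical rise in atan2(135, 600)) and the beam is 56 mm tall, so its top is at 600 + 56 = 656 mm. The raked legs top out at the beam's underside, so that is the highest point.


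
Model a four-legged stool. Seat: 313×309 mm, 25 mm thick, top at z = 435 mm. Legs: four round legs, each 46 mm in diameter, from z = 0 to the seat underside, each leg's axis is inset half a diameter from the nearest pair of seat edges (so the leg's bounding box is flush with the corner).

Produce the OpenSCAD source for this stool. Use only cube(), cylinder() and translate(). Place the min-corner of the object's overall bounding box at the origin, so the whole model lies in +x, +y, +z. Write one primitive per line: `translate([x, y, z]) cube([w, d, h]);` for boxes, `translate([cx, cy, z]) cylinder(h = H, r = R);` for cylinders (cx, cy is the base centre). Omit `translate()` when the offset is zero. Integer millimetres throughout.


translate([0, 0, 410]) cube([313, 309, 25]);
translate([23, 23, 0]) cylinder(h = 410, r = 23);
translate([290, 23, 0]) cylinder(h = 410, r = 23);
translate([23, 286, 0]) cylinder(h = 410, r = 23);
translate([290, 286, 0]) cylinder(h = 410, r = 23);


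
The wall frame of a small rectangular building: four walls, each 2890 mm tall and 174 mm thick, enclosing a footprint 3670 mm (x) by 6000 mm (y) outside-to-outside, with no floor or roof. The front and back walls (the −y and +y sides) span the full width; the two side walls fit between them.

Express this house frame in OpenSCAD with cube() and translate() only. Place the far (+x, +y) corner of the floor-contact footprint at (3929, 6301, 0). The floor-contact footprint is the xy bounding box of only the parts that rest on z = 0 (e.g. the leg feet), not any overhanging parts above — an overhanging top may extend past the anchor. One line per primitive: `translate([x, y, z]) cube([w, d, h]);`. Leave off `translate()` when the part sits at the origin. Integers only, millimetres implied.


translate([259, 301, 0]) cube([3670, 174, 2890]);
translate([259, 6127, 0]) cube([3670, 174, 2890]);
translate([259, 475, 0]) cube([174, 5652, 2890]);
translate([3755, 475, 0]) cube([174, 5652, 2890]);


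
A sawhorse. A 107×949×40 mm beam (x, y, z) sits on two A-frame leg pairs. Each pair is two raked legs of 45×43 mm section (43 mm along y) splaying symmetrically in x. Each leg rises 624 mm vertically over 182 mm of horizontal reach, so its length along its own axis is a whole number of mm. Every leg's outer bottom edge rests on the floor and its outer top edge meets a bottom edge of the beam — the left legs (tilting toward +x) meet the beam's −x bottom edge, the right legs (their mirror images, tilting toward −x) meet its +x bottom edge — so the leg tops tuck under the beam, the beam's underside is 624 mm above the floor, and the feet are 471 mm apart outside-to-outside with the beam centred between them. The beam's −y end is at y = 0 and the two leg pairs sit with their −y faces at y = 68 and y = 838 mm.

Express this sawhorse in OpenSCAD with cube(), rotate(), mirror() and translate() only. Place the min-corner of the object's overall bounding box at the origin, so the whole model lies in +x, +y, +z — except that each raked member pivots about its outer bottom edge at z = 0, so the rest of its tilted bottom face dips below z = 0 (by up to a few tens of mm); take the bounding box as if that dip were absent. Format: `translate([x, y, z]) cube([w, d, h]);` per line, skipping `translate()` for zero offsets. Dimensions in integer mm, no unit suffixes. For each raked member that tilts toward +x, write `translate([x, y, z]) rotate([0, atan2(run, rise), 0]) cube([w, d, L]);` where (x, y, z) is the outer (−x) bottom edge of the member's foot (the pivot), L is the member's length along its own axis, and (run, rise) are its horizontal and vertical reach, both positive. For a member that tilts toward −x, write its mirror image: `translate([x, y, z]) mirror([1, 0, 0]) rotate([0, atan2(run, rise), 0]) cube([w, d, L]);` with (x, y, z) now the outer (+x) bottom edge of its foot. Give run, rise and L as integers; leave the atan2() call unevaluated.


translate([182, 0, 624]) cube([107, 949, 40]);
translate([0, 68, 0]) rotate([0, atan2(182, 624), 0]) cube([45, 43, 650]);
translate([471, 68, 0]) mirror([1, 0, 0]) rotate([0, atan2(182, 624), 0]) cube([45, 43, 650]);
translate([0, 838, 0]) rotate([0, atan2(182, 624), 0]) cube([45, 43, 650]);
translate([471, 838, 0]) mirror([1, 0, 0]) rotate([0, atan2(182, 624), 0]) cube([45, 43, 650]);


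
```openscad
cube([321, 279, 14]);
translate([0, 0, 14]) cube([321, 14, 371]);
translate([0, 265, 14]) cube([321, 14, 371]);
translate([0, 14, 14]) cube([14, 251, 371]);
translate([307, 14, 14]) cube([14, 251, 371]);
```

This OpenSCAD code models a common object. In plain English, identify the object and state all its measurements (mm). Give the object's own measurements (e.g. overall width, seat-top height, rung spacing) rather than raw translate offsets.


An open-topped rectangular box: outside dimensions 321×279×385 mm, with a uniform wall and base thickness of 14 mm. The base is a full 321×279 slab on the floor; four walls sit on top of the base. The front and back walls (the −y and +y sides) span the full width; the two side walls fit between them.


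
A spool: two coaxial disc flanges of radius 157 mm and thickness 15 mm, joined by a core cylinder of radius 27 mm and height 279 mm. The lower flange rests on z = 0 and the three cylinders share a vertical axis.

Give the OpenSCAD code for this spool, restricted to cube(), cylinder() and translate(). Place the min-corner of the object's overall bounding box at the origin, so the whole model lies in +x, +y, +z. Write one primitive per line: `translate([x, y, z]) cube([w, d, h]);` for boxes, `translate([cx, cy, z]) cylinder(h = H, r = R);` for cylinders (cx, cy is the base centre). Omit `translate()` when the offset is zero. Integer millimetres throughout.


translate([157, 157, 0]) cylinder(h = 15, r = 157);
translate([157, 157, 15]) cylinder(h = 279, r = 27);
translate([157, 157, 294]) cylinder(h = 15, r = 157);


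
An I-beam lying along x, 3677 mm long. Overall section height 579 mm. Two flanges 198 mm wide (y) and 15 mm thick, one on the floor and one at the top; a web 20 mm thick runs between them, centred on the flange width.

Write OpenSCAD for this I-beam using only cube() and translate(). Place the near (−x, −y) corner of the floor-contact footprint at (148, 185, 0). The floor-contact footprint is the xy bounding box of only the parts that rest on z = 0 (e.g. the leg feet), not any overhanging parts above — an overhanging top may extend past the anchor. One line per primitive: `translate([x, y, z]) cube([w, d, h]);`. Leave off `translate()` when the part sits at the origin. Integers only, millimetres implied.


translate([148, 185, 0]) cube([3677, 198, 15]);
translate([148, 274, 15]) cube([3677, 20, 549]);
translate([148, 185, 564]) cube([3677, 198, 15]);


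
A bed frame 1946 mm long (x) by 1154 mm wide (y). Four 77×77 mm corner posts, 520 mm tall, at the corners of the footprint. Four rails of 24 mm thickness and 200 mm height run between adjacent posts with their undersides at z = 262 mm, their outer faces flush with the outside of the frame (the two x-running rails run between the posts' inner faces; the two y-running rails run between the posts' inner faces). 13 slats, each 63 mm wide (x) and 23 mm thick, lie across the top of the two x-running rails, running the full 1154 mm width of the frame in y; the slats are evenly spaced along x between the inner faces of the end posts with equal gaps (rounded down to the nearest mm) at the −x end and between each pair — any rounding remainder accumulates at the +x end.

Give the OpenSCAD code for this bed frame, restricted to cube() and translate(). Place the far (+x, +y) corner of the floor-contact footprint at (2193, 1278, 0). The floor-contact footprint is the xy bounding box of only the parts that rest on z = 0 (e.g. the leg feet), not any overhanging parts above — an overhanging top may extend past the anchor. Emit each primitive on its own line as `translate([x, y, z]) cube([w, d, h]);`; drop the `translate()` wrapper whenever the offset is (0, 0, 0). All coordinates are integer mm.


// slat z = rail_z + rail_h = 262 + 200 = 462
// slat gap = ⌊(1792 − 13·63) / 14⌋ = 69
translate([247, 124, 0]) cube([77, 77, 520]);
translate([247, 1201, 0]) cube([77, 77, 520]);
translate([2116, 124, 0]) cube([77, 77, 520]);
translate([2116, 1201, 0]) cube([77, 77, 520]);
translate([324, 124, 262]) cube([1792, 24, 200]);
translate([324, 1254, 262]) cube([1792, 24, 200]);
translate([247, 201, 262]) cube([24, 1000, 200]);
translate([2169, 201, 262]) cube([24, 1000, 200]);
translate([393, 124, 462]) cube([63, 1154, 23]);
translate([525, 124, 462]) cube([63, 1154, 23]);
translate([657, 124, 462]) cube([63, 1154, 23]);
translate([789, 124, 462]) cube([63, 1154, 23]);
translate([921, 124, 462]) cube([63, 1154, 23]);
translate([1053, 124, 462]) cube([63, 1154, 23]);
translate([1185, 124, 462]) cube([63, 1154, 23]);
translate([1317, 124, 462]) cube([63, 1154, 23]);
translate([1449, 124, 462]) cube([63, 1154, 23]);
translate([1581, 124, 462]) cube([63, 1154, 23]);
translate([1713, 124, 462]) cube([63, 1154, 23]);
translate([1845, 124, 462]) cube([63, 1154, 23]);
translate([1977, 124, 462]) cube([63, 1154, 23]);


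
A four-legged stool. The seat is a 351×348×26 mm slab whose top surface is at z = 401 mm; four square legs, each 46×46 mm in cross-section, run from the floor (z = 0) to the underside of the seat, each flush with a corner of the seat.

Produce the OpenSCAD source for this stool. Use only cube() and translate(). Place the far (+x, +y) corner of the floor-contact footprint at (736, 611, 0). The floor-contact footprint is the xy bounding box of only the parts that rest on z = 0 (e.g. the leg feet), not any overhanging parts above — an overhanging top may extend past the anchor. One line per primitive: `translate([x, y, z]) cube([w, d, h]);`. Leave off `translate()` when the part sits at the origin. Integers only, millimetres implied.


// leg_h = 401 - 26 = 375
translate([385, 263, 375]) cube([351, 348, 26]);
translate([385, 263, 0]) cube([46, 46, 375]);
translate([690, 263, 0]) cube([46, 46, 375]);
translate([385, 565, 0]) cube([46, 46, 375]);
translate([690, 565, 0]) cube([46, 46, 375]);


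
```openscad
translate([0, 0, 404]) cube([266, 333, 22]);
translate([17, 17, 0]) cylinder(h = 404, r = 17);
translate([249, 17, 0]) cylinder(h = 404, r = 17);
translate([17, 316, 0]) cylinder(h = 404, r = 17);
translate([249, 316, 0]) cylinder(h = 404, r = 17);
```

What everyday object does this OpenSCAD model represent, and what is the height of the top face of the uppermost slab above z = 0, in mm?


A stool. The seat height is 426 mm.

A 266×333×22 slab at z = 404 on four corner cylinders — a stool. The seat top is 404 + 22 = 426 mm.


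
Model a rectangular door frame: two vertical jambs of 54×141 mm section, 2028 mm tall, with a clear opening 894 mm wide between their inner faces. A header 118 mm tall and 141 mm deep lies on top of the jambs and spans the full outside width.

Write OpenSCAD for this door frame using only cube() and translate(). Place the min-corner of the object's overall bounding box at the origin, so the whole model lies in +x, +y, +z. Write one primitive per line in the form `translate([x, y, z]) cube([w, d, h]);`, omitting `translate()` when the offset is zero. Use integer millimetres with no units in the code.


cube([54, 141, 2028]);
translate([948, 0, 0]) cube([54, 141, 2028]);
translate([0, 0, 2028]) cube([1002, 141, 118]);


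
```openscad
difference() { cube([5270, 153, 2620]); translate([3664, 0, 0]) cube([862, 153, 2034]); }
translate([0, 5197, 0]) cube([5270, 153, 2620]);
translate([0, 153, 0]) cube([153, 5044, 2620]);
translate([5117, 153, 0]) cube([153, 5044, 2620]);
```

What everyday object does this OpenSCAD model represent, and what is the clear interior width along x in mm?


A single room. The interior width is 4964 mm.

Four walls enclosing a rectangle with a door in the front wall — a room. Outside width 5270 minus two 153 mm walls gives 4964 mm.


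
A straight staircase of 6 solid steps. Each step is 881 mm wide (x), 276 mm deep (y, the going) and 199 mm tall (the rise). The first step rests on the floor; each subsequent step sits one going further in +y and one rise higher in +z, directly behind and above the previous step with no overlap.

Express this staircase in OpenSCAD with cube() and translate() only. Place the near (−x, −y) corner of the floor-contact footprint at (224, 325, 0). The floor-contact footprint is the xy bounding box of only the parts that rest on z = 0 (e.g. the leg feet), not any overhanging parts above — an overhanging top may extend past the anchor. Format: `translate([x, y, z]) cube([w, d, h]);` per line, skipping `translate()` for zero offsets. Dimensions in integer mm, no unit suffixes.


translate([224, 325, 0]) cube([881, 276, 199]);
translate([224, 601, 199]) cube([881, 276, 199]);
translate([224, 877, 398]) cube([881, 276, 199]);
translate([224, 1153, 597]) cube([881, 276, 199]);
translate([224, 1429, 796]) cube([881, 276, 199]);
translate([224, 1705, 995]) cube([881, 276, 199]);


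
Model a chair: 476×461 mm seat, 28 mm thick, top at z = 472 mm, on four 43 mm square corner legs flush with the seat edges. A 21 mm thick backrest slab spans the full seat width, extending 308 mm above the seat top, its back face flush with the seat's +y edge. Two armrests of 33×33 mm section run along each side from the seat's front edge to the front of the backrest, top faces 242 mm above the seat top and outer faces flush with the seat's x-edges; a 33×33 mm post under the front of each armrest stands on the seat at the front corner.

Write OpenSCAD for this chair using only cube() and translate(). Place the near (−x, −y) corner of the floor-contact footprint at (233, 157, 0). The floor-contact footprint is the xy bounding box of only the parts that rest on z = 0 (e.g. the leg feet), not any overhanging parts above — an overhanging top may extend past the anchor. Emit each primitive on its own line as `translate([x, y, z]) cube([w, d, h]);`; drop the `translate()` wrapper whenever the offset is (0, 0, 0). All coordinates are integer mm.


translate([233, 157, 444]) cube([476, 461, 28]);
translate([233, 157, 0]) cube([43, 43, 444]);
translate([666, 157, 0]) cube([43, 43, 444]);
translate([233, 575, 0]) cube([43, 43, 444]);
translate([666, 575, 0]) cube([43, 43, 444]);
translate([233, 597, 472]) cube([476, 21, 308]);
translate([233, 157, 681]) cube([33, 440, 33]);
translate([676, 157, 681]) cube([33, 440, 33]);
translate([233, 157, 472]) cube([33, 33, 209]);
translate([676, 157, 472]) cube([33, 33, 209]);


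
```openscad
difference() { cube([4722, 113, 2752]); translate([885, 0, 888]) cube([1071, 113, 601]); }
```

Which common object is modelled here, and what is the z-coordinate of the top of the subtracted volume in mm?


A wall with a window opening. The window head height is 1489 mm.

A wall with a rectangular opening subtracted — a window. Sill at z = 888, opening 601 mm tall, so the head is at 888 + 601 = 1489 mm.


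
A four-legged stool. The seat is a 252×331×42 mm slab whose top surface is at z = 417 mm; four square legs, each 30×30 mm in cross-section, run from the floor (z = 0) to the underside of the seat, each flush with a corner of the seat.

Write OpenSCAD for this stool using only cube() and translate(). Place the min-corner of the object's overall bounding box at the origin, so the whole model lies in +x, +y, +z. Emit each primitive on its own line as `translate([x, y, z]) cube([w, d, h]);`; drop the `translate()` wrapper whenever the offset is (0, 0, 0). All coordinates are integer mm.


// leg_h = 417 - 42 = 375
translate([0, 0, 375]) cube([252, 331, 42]);
cube([30, 30, 375]);
translate([222, 0, 0]) cube([30, 30, 375]);
translate([0, 301, 0]) cube([30, 30, 375]);
translate([222, 301, 0]) cube([30, 30, 375]);


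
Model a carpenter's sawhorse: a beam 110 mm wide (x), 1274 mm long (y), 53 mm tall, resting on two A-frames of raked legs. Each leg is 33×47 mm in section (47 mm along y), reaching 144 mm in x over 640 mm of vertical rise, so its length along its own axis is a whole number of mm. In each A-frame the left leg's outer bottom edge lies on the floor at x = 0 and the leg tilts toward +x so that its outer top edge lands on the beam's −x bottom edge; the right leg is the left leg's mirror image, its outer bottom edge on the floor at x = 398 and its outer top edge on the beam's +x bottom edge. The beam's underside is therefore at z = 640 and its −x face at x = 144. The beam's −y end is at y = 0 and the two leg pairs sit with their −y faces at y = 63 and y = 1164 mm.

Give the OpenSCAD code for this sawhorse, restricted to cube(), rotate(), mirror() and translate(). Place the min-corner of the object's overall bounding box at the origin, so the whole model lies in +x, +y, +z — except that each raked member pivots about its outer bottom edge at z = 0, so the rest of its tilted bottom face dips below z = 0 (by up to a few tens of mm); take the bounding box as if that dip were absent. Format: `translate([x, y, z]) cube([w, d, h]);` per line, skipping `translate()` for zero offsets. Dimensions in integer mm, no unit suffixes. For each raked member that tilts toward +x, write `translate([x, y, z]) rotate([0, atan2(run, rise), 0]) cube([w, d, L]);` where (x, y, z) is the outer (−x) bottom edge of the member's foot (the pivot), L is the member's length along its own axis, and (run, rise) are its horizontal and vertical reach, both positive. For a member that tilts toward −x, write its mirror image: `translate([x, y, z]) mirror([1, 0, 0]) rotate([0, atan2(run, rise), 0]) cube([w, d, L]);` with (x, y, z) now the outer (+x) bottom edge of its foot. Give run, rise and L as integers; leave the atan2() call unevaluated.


// leg length = √(144² + 640²) = 656
// right-leg outer foot x = 2·144 + 110 = 398
// beam min-corner = (144, 0, 640)
translate([144, 0, 640]) cube([110, 1274, 53]);
translate([0, 63, 0]) rotate([0, atan2(144, 640), 0]) cube([33, 47, 656]);
translate([398, 63, 0]) mirror([1, 0, 0]) rotate([0, atan2(144, 640), 0]) cube([33, 47, 656]);
translate([0, 1164, 0]) rotate([0, atan2(144, 640), 0]) cube([33, 47, 656]);
translate([398, 1164, 0]) mirror([1, 0, 0]) rotate([0, atan2(144, 640), 0]) cube([33, 47, 656]);


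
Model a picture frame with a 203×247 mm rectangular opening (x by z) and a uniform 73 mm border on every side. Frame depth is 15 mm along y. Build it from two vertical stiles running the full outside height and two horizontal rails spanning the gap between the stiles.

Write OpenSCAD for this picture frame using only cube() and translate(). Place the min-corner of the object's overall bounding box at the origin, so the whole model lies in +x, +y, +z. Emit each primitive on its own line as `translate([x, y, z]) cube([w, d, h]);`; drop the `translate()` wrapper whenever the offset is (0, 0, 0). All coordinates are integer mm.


cube([73, 15, 393]);
translate([276, 0, 0]) cube([73, 15, 393]);
translate([73, 0, 0]) cube([203, 15, 73]);
translate([73, 0, 320]) cube([203, 15, 73]);


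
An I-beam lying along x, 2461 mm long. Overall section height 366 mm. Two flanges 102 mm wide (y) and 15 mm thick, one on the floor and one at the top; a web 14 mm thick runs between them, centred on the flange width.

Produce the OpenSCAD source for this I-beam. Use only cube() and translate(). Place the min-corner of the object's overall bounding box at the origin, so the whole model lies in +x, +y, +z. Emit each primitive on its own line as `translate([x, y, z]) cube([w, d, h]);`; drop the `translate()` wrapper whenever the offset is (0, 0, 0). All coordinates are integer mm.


cube([2461, 102, 15]);
translate([0, 44, 15]) cube([2461, 14, 336]);
translate([0, 0, 351]) cube([2461, 102, 15]);


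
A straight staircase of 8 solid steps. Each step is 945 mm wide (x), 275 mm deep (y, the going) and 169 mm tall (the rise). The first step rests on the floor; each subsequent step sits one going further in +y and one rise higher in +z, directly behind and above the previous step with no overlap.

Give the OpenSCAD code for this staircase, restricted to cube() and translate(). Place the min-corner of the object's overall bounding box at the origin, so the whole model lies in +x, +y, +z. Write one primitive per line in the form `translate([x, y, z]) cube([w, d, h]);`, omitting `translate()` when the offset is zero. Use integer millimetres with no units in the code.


cube([945, 275, 169]);
translate([0, 275, 169]) cube([945, 275, 169]);
translate([0, 550, 338]) cube([945, 275, 169]);
translate([0, 825, 507]) cube([945, 275, 169]);
translate([0, 1100, 676]) cube([945, 275, 169]);
translate([0, 1375, 845]) cube([945, 275, 169]);
translate([0, 1650, 1014]) cube([945, 275, 169]);
translate([0, 1925, 1183]) cube([945, 275, 169]);


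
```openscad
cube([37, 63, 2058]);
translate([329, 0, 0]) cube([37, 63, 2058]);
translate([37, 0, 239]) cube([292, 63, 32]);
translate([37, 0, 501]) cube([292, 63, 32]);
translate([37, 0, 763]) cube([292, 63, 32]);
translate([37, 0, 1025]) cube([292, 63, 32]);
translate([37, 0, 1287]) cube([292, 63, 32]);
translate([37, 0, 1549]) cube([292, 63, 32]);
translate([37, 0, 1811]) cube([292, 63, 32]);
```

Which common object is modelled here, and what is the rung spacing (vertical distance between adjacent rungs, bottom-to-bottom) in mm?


A ladder. The rung spacing is 262 mm.

Two tall 37×63 posts with 7 short bars between them — a ladder. Adjacent rungs sit at z = 239 and z = 501, so the spacing is 501 − 239 = 262 mm.
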